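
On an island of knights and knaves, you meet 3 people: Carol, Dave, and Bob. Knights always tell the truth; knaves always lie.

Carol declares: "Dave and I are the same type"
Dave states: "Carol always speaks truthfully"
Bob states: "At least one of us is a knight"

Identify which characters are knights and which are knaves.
Carol is a knight.
Dave is a knight.
Bob is a knight.

Verification:
- Carol (knight) says "Dave and I are the same type" - this is TRUE because Carol is a knight and Dave is a knight.
- Dave (knight) says "Carol always speaks truthfully" - this is TRUE because Carol is a knight.
- Bob (knight) says "At least one of us is a knight" - this is TRUE because Carol, Dave, and Bob are knights.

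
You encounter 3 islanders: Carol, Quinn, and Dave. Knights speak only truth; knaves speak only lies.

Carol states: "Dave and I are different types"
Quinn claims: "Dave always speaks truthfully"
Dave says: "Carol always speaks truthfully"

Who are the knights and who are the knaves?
Carol is a knave.
Quinn is a knave.
Dave is a knave.

Verification:
- Carol (knave) says "Dave and I are different types" - this is FALSE (a lie) because Carol is a knave and Dave is a knave.
- Quinn (knave) says "Dave always speaks truthfully" - this is FALSE (a lie) because Dave is a knave.
- Dave (knave) says "Carol always speaks truthfully" - this is FALSE (a lie) because Carol is a knave.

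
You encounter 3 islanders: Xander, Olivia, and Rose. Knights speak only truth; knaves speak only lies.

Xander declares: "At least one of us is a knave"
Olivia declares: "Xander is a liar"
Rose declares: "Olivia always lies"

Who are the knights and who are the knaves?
Xander is a knight.
Olivia is a knave.
Rose is a knight.

Verification:
- Xander (knight) says "At least one of us is a knave" - this is TRUE because Olivia is a knave.
- Olivia (knave) says "Xander is a liar" - this is FALSE (a lie) because Xander is a knight.
- Rose (knight) says "Olivia always lies" - this is TRUE because Olivia is a knave.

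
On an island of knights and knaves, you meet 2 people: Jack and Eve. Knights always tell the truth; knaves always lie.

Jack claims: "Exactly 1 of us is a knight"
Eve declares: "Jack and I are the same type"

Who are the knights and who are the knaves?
Jack is a knight.
Eve is a knave.

Verification:
- Jack (knight) says "Exactly 1 of us is a knight" - this is TRUE because there are 1 knights.
- Eve (knave) says "Jack and I are the same type" - this is FALSE (a lie) because Eve is a knave and Jack is a knight.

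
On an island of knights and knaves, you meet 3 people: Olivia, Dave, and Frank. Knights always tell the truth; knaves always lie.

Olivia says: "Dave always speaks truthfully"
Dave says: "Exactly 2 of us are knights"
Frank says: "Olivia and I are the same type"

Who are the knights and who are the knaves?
Olivia is a knight.
Dave is a knight.
Frank is a knave.

Verification:
- Olivia (knight) says "Dave always speaks truthfully" - this is TRUE because Dave is a knight.
- Dave (knight) says "Exactly 2 of us are knights" - this is TRUE because there are 2 knights.
- Frank (knave) says "Olivia and I are the same type" - this is FALSE (a lie) because Frank is a knave and Olivia is a knight.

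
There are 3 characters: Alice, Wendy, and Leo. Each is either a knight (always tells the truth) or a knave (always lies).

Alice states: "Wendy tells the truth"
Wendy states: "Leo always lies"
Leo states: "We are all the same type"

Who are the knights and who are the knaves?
Alice is a knight.
Wendy is a knight.
Leo is a knave.

Verification:
- Alice (knight) says "Wendy tells the truth" - this is TRUE because Wendy is a knight.
- Wendy (knight) says "Leo always lies" - this is TRUE because Leo is a knave.
- Leo (knave) says "We are all the same type" - this is FALSE (a lie) because Alice and Wendy are knights and Leo is a knave.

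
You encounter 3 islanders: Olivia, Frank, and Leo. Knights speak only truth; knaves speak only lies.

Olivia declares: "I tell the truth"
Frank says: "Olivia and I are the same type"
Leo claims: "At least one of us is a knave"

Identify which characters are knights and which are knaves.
Olivia is a knight.
Frank is a knave.
Leo is a knight.

Verification:
- Olivia (knight) says "I tell the truth" - this is TRUE because Olivia is a knight.
- Frank (knave) says "Olivia and I are the same type" - this is FALSE (a lie) because Frank is a knave and Olivia is a knight.
- Leo (knight) says "At least one of us is a knave" - this is TRUE because Frank is a knave.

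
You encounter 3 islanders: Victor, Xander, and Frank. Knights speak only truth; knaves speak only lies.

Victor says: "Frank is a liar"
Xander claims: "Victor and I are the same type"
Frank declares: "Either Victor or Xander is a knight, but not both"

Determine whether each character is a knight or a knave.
Victor is a knight.
Xander is a knight.
Frank is a knave.

Verification:
- Victor (knight) says "Frank is a liar" - this is TRUE because Frank is a knave.
- Xander (knight) says "Victor and I are the same type" - this is TRUE because Xander is a knight and Victor is a knight.
- Frank (knave) says "Either Victor or Xander is a knight, but not both" - this is FALSE (a lie) because Victor is a knight and Xander is a knight.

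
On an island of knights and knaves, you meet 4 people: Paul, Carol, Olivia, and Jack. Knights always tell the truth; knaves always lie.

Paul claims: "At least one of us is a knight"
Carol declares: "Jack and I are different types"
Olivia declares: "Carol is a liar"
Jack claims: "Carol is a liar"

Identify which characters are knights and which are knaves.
Paul is a knight.
Carol is a knight.
Olivia is a knave.
Jack is a knave.

Verification:
- Paul (knight) says "At least one of us is a knight" - this is TRUE because Paul and Carol are knights.
- Carol (knight) says "Jack and I are different types" - this is TRUE because Carol is a knight and Jack is a knave.
- Olivia (knave) says "Carol is a liar" - this is FALSE (a lie) because Carol is a knight.
- Jack (knave) says "Carol is a liar" - this is FALSE (a lie) because Carol is a knight.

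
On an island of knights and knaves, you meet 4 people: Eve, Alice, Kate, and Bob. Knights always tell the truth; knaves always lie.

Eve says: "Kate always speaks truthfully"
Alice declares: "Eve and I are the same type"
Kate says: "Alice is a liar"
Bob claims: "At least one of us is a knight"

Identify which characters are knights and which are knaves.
Eve is a knight.
Alice is a knave.
Kate is a knight.
Bob is a knight.

Verification:
- Eve (knight) says "Kate always speaks truthfully" - this is TRUE because Kate is a knight.
- Alice (knave) says "Eve and I are the same type" - this is FALSE (a lie) because Alice is a knave and Eve is a knight.
- Kate (knight) says "Alice is a liar" - this is TRUE because Alice is a knave.
- Bob (knight) says "At least one of us is a knight" - this is TRUE because Eve, Kate, and Bob are knights.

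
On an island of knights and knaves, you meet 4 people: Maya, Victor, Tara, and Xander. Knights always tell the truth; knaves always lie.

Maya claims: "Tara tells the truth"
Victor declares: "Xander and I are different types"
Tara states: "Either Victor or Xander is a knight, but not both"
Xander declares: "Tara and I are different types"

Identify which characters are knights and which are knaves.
Maya is a knave.
Victor is a knave.
Tara is a knave.
Xander is a knave.

Verification:
- Maya (knave) says "Tara tells the truth" - this is FALSE (a lie) because Tara is a knave.
- Victor (knave) says "Xander and I are different types" - this is FALSE (a lie) because Victor is a knave and Xander is a knave.
- Tara (knave) says "Either Victor or Xander is a knight, but not both" - this is FALSE (a lie) because Victor is a knave and Xander is a knave.
- Xander (knave) says "Tara and I are different types" - this is FALSE (a lie) because Xander is a knave and Tara is a knave.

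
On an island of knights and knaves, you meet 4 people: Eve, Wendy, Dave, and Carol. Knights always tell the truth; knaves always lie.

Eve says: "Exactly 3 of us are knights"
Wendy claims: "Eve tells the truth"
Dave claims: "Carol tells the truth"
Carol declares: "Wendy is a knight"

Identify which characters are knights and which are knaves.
Eve is a knave.
Wendy is a knave.
Dave is a knave.
Carol is a knave.

Verification:
- Eve (knave) says "Exactly 3 of us are knights" - this is FALSE (a lie) because there are 0 knights.
- Wendy (knave) says "Eve tells the truth" - this is FALSE (a lie) because Eve is a knave.
- Dave (knave) says "Carol tells the truth" - this is FALSE (a lie) because Carol is a knave.
- Carol (knave) says "Wendy is a knight" - this is FALSE (a lie) because Wendy is a knave.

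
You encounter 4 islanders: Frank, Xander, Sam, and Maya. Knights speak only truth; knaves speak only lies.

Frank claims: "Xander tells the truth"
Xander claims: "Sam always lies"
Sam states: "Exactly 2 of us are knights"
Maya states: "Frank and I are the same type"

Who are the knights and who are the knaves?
Frank is a knight.
Xander is a knight.
Sam is a knave.
Maya is a knight.

Verification:
- Frank (knight) says "Xander tells the truth" - this is TRUE because Xander is a knight.
- Xander (knight) says "Sam always lies" - this is TRUE because Sam is a knave.
- Sam (knave) says "Exactly 2 of us are knights" - this is FALSE (a lie) because there are 3 knights.
- Maya (knight) says "Frank and I are the same type" - this is TRUE because Maya is a knight and Frank is a knight.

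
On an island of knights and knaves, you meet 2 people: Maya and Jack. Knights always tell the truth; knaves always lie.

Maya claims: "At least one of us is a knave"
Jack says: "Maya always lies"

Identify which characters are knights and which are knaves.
Maya is a knight.
Jack is a knave.

Verification:
- Maya (knight) says "At least one of us is a knave" - this is TRUE because Jack is a knave.
- Jack (knave) says "Maya always lies" - this is FALSE (a lie) because Maya is a knight.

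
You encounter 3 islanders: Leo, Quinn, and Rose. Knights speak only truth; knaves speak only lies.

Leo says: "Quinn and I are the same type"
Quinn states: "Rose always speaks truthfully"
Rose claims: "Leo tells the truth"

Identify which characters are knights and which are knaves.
Leo is a knight.
Quinn is a knight.
Rose is a knight.

Verification:
- Leo (knight) says "Quinn and I are the same type" - this is TRUE because Leo is a knight and Quinn is a knight.
- Quinn (knight) says "Rose always speaks truthfully" - this is TRUE because Rose is a knight.
- Rose (knight) says "Leo tells the truth" - this is TRUE because Leo is a knight.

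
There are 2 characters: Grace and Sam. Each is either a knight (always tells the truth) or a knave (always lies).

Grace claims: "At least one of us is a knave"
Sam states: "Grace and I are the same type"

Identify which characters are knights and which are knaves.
Grace is a knight.
Sam is a knave.

Verification:
- Grace (knight) says "At least one of us is a knave" - this is TRUE because Sam is a knave.
- Sam (knave) says "Grace and I are the same type" - this is FALSE (a lie) because Sam is a knave and Grace is a knight.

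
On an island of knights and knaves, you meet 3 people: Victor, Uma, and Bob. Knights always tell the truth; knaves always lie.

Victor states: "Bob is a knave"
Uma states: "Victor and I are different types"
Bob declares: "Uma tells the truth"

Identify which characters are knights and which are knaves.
Victor is a knave.
Uma is a knight.
Bob is a knight.

Verification:
- Victor (knave) says "Bob is a knave" - this is FALSE (a lie) because Bob is a knight.
- Uma (knight) says "Victor and I are different types" - this is TRUE because Uma is a knight and Victor is a knave.
- Bob (knight) says "Uma tells the truth" - this is TRUE because Uma is a knight.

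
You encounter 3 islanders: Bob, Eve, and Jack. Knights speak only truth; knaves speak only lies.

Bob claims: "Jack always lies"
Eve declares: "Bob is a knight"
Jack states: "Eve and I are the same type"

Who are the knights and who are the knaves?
Bob is a knight.
Eve is a knight.
Jack is a knave.

Verification:
- Bob (knight) says "Jack always lies" - this is TRUE because Jack is a knave.
- Eve (knight) says "Bob is a knight" - this is TRUE because Bob is a knight.
- Jack (knave) says "Eve and I are the same type" - this is FALSE (a lie) because Jack is a knave and Eve is a knight.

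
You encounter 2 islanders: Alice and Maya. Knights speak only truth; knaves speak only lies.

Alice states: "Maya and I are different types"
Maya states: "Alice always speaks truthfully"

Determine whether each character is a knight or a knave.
Alice is a knave.
Maya is a knave.

Verification:
- Alice (knave) says "Maya and I are different types" - this is FALSE (a lie) because Alice is a knave and Maya is a knave.
- Maya (knave) says "Alice always speaks truthfully" - this is FALSE (a lie) because Alice is a knave.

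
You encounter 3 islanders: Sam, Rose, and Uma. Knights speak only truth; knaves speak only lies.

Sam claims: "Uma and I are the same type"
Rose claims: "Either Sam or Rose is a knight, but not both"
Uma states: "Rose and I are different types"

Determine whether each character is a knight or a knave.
Sam is a knave.
Rose is a knave.
Uma is a knight.

Verification:
- Sam (knave) says "Uma and I are the same type" - this is FALSE (a lie) because Sam is a knave and Uma is a knight.
- Rose (knave) says "Either Sam or Rose is a knight, but not both" - this is FALSE (a lie) because Sam is a knave and Rose is a knave.
- Uma (knight) says "Rose and I are different types" - this is TRUE because Uma is a knight and Rose is a knave.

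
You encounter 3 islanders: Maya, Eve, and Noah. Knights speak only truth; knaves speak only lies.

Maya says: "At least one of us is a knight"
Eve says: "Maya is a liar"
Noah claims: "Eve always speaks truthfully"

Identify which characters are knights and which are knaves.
Maya is a knight.
Eve is a knave.
Noah is a knave.

Verification:
- Maya (knight) says "At least one of us is a knight" - this is TRUE because Maya is a knight.
- Eve (knave) says "Maya is a liar" - this is FALSE (a lie) because Maya is a knight.
- Noah (knave) says "Eve always speaks truthfully" - this is FALSE (a lie) because Eve is a knave.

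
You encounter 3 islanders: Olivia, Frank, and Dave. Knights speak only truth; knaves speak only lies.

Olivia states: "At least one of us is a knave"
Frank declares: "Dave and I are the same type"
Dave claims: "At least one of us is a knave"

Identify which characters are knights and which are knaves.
Olivia is a knight.
Frank is a knave.
Dave is a knight.

Verification:
- Olivia (knight) says "At least one of us is a knave" - this is TRUE because Frank is a knave.
- Frank (knave) says "Dave and I are the same type" - this is FALSE (a lie) because Frank is a knave and Dave is a knight.
- Dave (knight) says "At least one of us is a knave" - this is TRUE because Frank is a knave.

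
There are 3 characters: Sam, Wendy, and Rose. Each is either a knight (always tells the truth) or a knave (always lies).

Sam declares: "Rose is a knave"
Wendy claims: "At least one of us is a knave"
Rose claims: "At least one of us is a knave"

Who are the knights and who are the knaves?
Sam is a knave.
Wendy is a knight.
Rose is a knight.

Verification:
- Sam (knave) says "Rose is a knave" - this is FALSE (a lie) because Rose is a knight.
- Wendy (knight) says "At least one of us is a knave" - this is TRUE because Sam is a knave.
- Rose (knight) says "At least one of us is a knave" - this is TRUE because Sam is a knave.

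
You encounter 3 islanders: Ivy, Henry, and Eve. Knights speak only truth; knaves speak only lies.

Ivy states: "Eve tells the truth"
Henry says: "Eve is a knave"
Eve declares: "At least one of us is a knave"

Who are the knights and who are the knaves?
Ivy is a knight.
Henry is a knave.
Eve is a knight.

Verification:
- Ivy (knight) says "Eve tells the truth" - this is TRUE because Eve is a knight.
- Henry (knave) says "Eve is a knave" - this is FALSE (a lie) because Eve is a knight.
- Eve (knight) says "At least one of us is a knave" - this is TRUE because Henry is a knave.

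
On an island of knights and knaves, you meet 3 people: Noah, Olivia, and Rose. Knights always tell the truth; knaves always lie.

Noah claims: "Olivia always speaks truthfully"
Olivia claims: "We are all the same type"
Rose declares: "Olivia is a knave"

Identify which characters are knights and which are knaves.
Noah is a knave.
Olivia is a knave.
Rose is a knight.

Verification:
- Noah (knave) says "Olivia always speaks truthfully" - this is FALSE (a lie) because Olivia is a knave.
- Olivia (knave) says "We are all the same type" - this is FALSE (a lie) because Rose is a knight and Noah and Olivia are knaves.
- Rose (knight) says "Olivia is a knave" - this is TRUE because Olivia is a knave.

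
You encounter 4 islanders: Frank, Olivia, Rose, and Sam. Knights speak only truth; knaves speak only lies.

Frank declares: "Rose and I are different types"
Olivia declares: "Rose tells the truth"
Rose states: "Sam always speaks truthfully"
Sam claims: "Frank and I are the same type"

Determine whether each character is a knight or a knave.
Frank is a knight.
Olivia is a knave.
Rose is a knave.
Sam is a knave.

Verification:
- Frank (knight) says "Rose and I are different types" - this is TRUE because Frank is a knight and Rose is a knave.
- Olivia (knave) says "Rose tells the truth" - this is FALSE (a lie) because Rose is a knave.
- Rose (knave) says "Sam always speaks truthfully" - this is FALSE (a lie) because Sam is a knave.
- Sam (knave) says "Frank and I are the same type" - this is FALSE (a lie) because Sam is a knave and Frank is a knight.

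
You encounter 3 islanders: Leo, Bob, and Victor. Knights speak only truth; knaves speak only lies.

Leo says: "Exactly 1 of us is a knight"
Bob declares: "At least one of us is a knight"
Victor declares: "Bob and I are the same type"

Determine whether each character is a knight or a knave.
Leo is a knave.
Bob is a knight.
Victor is a knight.

Verification:
- Leo (knave) says "Exactly 1 of us is a knight" - this is FALSE (a lie) because there are 2 knights.
- Bob (knight) says "At least one of us is a knight" - this is TRUE because Bob and Victor are knights.
- Victor (knight) says "Bob and I are the same type" - this is TRUE because Victor is a knight and Bob is a knight.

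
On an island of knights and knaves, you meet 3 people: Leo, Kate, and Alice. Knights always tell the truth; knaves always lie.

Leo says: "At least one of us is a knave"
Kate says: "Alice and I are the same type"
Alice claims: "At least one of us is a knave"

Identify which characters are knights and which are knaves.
Leo is a knight.
Kate is a knave.
Alice is a knight.

Verification:
- Leo (knight) says "At least one of us is a knave" - this is TRUE because Kate is a knave.
- Kate (knave) says "Alice and I are the same type" - this is FALSE (a lie) because Kate is a knave and Alice is a knight.
- Alice (knight) says "At least one of us is a knave" - this is TRUE because Kate is a knave.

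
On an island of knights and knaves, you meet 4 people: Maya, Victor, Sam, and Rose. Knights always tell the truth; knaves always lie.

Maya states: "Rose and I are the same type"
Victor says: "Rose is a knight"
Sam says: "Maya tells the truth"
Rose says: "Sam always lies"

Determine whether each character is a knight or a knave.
Maya is a knave.
Victor is a knight.
Sam is a knave.
Rose is a knight.

Verification:
- Maya (knave) says "Rose and I are the same type" - this is FALSE (a lie) because Maya is a knave and Rose is a knight.
- Victor (knight) says "Rose is a knight" - this is TRUE because Rose is a knight.
- Sam (knave) says "Maya tells the truth" - this is FALSE (a lie) because Maya is a knave.
- Rose (knight) says "Sam always lies" - this is TRUE because Sam is a knave.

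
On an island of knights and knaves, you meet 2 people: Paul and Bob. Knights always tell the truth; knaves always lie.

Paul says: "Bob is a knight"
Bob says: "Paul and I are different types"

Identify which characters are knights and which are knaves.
Paul is a knave.
Bob is a knave.

Verification:
- Paul (knave) says "Bob is a knight" - this is FALSE (a lie) because Bob is a knave.
- Bob (knave) says "Paul and I are different types" - this is FALSE (a lie) because Bob is a knave and Paul is a knave.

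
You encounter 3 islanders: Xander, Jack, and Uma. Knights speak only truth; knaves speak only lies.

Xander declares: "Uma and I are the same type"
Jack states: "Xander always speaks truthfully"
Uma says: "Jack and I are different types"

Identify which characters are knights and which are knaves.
Xander is a knave.
Jack is a knave.
Uma is a knight.

Verification:
- Xander (knave) says "Uma and I are the same type" - this is FALSE (a lie) because Xander is a knave and Uma is a knight.
- Jack (knave) says "Xander always speaks truthfully" - this is FALSE (a lie) because Xander is a knave.
- Uma (knight) says "Jack and I are different types" - this is TRUE because Uma is a knight and Jack is a knave.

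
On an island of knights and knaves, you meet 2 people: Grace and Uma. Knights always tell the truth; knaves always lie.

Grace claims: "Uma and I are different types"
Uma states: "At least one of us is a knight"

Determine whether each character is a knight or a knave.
Grace is a knave.
Uma is a knave.

Verification:
- Grace (knave) says "Uma and I are different types" - this is FALSE (a lie) because Grace is a knave and Uma is a knave.
- Uma (knave) says "At least one of us is a knight" - this is FALSE (a lie) because no one is a knight.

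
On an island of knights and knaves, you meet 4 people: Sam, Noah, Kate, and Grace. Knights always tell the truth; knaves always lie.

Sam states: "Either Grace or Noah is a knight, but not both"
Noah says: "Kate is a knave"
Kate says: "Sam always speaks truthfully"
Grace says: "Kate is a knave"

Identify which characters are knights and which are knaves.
Sam is a knave.
Noah is a knight.
Kate is a knave.
Grace is a knight.

Verification:
- Sam (knave) says "Either Grace or Noah is a knight, but not both" - this is FALSE (a lie) because Grace is a knight and Noah is a knight.
- Noah (knight) says "Kate is a knave" - this is TRUE because Kate is a knave.
- Kate (knave) says "Sam always speaks truthfully" - this is FALSE (a lie) because Sam is a knave.
- Grace (knight) says "Kate is a knave" - this is TRUE because Kate is a knave.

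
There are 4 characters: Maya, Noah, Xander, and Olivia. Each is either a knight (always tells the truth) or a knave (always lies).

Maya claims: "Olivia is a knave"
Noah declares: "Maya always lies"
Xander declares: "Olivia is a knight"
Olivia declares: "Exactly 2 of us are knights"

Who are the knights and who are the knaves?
Maya is a knight.
Noah is a knave.
Xander is a knave.
Olivia is a knave.

Verification:
- Maya (knight) says "Olivia is a knave" - this is TRUE because Olivia is a knave.
- Noah (knave) says "Maya always lies" - this is FALSE (a lie) because Maya is a knight.
- Xander (knave) says "Olivia is a knight" - this is FALSE (a lie) because Olivia is a knave.
- Olivia (knave) says "Exactly 2 of us are knights" - this is FALSE (a lie) because there are 1 knights.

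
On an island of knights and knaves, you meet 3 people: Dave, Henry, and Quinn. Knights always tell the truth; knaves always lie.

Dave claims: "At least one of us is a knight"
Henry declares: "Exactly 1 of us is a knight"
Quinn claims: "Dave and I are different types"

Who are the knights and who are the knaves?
Dave is a knave.
Henry is a knave.
Quinn is a knave.

Verification:
- Dave (knave) says "At least one of us is a knight" - this is FALSE (a lie) because no one is a knight.
- Henry (knave) says "Exactly 1 of us is a knight" - this is FALSE (a lie) because there are 0 knights.
- Quinn (knave) says "Dave and I are different types" - this is FALSE (a lie) because Quinn is a knave and Dave is a knave.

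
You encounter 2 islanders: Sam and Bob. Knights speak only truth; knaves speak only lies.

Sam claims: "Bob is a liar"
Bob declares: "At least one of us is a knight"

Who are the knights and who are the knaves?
Sam is a knave.
Bob is a knight.

Verification:
- Sam (knave) says "Bob is a liar" - this is FALSE (a lie) because Bob is a knight.
- Bob (knight) says "At least one of us is a knight" - this is TRUE because Bob is a knight.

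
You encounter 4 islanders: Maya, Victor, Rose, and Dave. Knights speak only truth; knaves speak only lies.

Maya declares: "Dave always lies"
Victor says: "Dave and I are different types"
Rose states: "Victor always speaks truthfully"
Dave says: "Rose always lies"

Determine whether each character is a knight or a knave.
Maya is a knight.
Victor is a knight.
Rose is a knight.
Dave is a knave.

Verification:
- Maya (knight) says "Dave always lies" - this is TRUE because Dave is a knave.
- Victor (knight) says "Dave and I are different types" - this is TRUE because Victor is a knight and Dave is a knave.
- Rose (knight) says "Victor always speaks truthfully" - this is TRUE because Victor is a knight.
- Dave (knave) says "Rose always lies" - this is FALSE (a lie) because Rose is a knight.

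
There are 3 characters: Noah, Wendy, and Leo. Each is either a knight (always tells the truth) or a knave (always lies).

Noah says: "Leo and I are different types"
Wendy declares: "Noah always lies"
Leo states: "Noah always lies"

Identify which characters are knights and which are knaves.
Noah is a knight.
Wendy is a knave.
Leo is a knave.

Verification:
- Noah (knight) says "Leo and I are different types" - this is TRUE because Noah is a knight and Leo is a knave.
- Wendy (knave) says "Noah always lies" - this is FALSE (a lie) because Noah is a knight.
- Leo (knave) says "Noah always lies" - this is FALSE (a lie) because Noah is a knight.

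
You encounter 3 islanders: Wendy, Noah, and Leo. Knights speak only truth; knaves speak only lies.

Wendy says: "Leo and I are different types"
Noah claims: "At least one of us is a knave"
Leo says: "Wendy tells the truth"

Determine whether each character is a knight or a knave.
Wendy is a knave.
Noah is a knight.
Leo is a knave.

Verification:
- Wendy (knave) says "Leo and I are different types" - this is FALSE (a lie) because Wendy is a knave and Leo is a knave.
- Noah (knight) says "At least one of us is a knave" - this is TRUE because Wendy and Leo are knaves.
- Leo (knave) says "Wendy tells the truth" - this is FALSE (a lie) because Wendy is a knave.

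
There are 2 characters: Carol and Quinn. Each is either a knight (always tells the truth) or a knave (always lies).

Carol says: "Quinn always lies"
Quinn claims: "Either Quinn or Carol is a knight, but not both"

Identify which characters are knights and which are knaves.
Carol is a knave.
Quinn is a knight.

Verification:
- Carol (knave) says "Quinn always lies" - this is FALSE (a lie) because Quinn is a knight.
- Quinn (knight) says "Either Quinn or Carol is a knight, but not both" - this is TRUE because Quinn is a knight and Carol is a knave.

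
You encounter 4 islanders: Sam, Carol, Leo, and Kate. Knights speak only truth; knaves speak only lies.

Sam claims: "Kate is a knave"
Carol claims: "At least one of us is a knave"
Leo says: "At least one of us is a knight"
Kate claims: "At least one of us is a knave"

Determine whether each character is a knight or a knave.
Sam is a knave.
Carol is a knight.
Leo is a knight.
Kate is a knight.

Verification:
- Sam (knave) says "Kate is a knave" - this is FALSE (a lie) because Kate is a knight.
- Carol (knight) says "At least one of us is a knave" - this is TRUE because Sam is a knave.
- Leo (knight) says "At least one of us is a knight" - this is TRUE because Carol, Leo, and Kate are knights.
- Kate (knight) says "At least one of us is a knave" - this is TRUE because Sam is a knave.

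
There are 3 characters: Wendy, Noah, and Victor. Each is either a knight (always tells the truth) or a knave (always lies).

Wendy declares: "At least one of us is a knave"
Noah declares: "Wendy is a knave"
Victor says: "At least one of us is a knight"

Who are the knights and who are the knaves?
Wendy is a knight.
Noah is a knave.
Victor is a knight.

Verification:
- Wendy (knight) says "At least one of us is a knave" - this is TRUE because Noah is a knave.
- Noah (knave) says "Wendy is a knave" - this is FALSE (a lie) because Wendy is a knight.
- Victor (knight) says "At least one of us is a knight" - this is TRUE because Wendy and Victor are knights.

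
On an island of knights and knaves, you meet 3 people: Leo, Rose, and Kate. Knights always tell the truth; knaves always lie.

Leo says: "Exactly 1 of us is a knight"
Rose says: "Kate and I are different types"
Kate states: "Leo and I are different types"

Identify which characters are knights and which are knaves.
Leo is a knave.
Rose is a knave.
Kate is a knave.

Verification:
- Leo (knave) says "Exactly 1 of us is a knight" - this is FALSE (a lie) because there are 0 knights.
- Rose (knave) says "Kate and I are different types" - this is FALSE (a lie) because Rose is a knave and Kate is a knave.
- Kate (knave) says "Leo and I are different types" - this is FALSE (a lie) because Kate is a knave and Leo is a knave.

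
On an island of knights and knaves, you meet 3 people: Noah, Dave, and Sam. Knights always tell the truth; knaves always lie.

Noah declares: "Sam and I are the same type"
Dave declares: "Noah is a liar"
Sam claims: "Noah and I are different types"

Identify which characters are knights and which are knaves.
Noah is a knave.
Dave is a knight.
Sam is a knight.

Verification:
- Noah (knave) says "Sam and I are the same type" - this is FALSE (a lie) because Noah is a knave and Sam is a knight.
- Dave (knight) says "Noah is a liar" - this is TRUE because Noah is a knave.
- Sam (knight) says "Noah and I are different types" - this is TRUE because Sam is a knight and Noah is a knave.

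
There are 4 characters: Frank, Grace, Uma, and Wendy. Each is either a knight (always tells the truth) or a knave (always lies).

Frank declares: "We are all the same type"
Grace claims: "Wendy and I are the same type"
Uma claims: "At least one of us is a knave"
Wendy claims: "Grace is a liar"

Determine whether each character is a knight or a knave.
Frank is a knave.
Grace is a knave.
Uma is a knight.
Wendy is a knight.

Verification:
- Frank (knave) says "We are all the same type" - this is FALSE (a lie) because Uma and Wendy are knights and Frank and Grace are knaves.
- Grace (knave) says "Wendy and I are the same type" - this is FALSE (a lie) because Grace is a knave and Wendy is a knight.
- Uma (knight) says "At least one of us is a knave" - this is TRUE because Frank and Grace are knaves.
- Wendy (knight) says "Grace is a liar" - this is TRUE because Grace is a knave.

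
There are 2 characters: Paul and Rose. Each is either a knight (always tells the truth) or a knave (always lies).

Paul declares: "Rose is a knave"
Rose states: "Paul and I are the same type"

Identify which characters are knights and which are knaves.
Paul is a knight.
Rose is a knave.

Verification:
- Paul (knight) says "Rose is a knave" - this is TRUE because Rose is a knave.
- Rose (knave) says "Paul and I are the same type" - this is FALSE (a lie) because Rose is a knave and Paul is a knight.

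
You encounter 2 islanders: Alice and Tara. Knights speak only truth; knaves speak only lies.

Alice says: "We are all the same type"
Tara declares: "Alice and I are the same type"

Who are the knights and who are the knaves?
Alice is a knight.
Tara is a knight.

Verification:
- Alice (knight) says "We are all the same type" - this is TRUE because Alice and Tara are knights.
- Tara (knight) says "Alice and I are the same type" - this is TRUE because Tara is a knight and Alice is a knight.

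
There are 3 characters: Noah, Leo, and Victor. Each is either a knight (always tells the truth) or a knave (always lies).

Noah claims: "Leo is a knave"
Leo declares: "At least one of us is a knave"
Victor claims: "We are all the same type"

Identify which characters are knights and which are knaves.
Noah is a knave.
Leo is a knight.
Victor is a knave.

Verification:
- Noah (knave) says "Leo is a knave" - this is FALSE (a lie) because Leo is a knight.
- Leo (knight) says "At least one of us is a knave" - this is TRUE because Noah and Victor are knaves.
- Victor (knave) says "We are all the same type" - this is FALSE (a lie) because Leo is a knight and Noah and Victor are knaves.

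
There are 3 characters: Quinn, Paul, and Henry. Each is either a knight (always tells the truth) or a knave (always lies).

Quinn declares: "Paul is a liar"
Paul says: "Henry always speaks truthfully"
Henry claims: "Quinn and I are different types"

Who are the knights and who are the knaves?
Quinn is a knave.
Paul is a knight.
Henry is a knight.

Verification:
- Quinn (knave) says "Paul is a liar" - this is FALSE (a lie) because Paul is a knight.
- Paul (knight) says "Henry always speaks truthfully" - this is TRUE because Henry is a knight.
- Henry (knight) says "Quinn and I are different types" - this is TRUE because Henry is a knight and Quinn is a knave.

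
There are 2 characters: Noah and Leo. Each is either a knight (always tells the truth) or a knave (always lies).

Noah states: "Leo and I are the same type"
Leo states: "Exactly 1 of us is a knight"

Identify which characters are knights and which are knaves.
Noah is a knave.
Leo is a knight.

Verification:
- Noah (knave) says "Leo and I are the same type" - this is FALSE (a lie) because Noah is a knave and Leo is a knight.
- Leo (knight) says "Exactly 1 of us is a knight" - this is TRUE because there are 1 knights.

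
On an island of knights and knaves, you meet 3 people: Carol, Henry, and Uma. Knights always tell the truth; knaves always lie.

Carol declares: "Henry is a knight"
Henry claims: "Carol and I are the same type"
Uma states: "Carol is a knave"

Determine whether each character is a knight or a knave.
Carol is a knight.
Henry is a knight.
Uma is a knave.

Verification:
- Carol (knight) says "Henry is a knight" - this is TRUE because Henry is a knight.
- Henry (knight) says "Carol and I are the same type" - this is TRUE because Henry is a knight and Carol is a knight.
- Uma (knave) says "Carol is a knave" - this is FALSE (a lie) because Carol is a knight.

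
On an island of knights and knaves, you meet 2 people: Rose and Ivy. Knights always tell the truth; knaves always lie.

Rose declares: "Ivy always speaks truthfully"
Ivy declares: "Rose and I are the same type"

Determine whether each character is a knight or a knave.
Rose is a knight.
Ivy is a knight.

Verification:
- Rose (knight) says "Ivy always speaks truthfully" - this is TRUE because Ivy is a knight.
- Ivy (knight) says "Rose and I are the same type" - this is TRUE because Ivy is a knight and Rose is a knight.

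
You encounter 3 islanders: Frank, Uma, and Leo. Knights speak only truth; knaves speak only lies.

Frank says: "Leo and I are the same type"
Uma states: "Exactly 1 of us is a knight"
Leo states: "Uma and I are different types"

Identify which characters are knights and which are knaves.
Frank is a knight.
Uma is a knave.
Leo is a knight.

Verification:
- Frank (knight) says "Leo and I are the same type" - this is TRUE because Frank is a knight and Leo is a knight.
- Uma (knave) says "Exactly 1 of us is a knight" - this is FALSE (a lie) because there are 2 knights.
- Leo (knight) says "Uma and I are different types" - this is TRUE because Leo is a knight and Uma is a knave.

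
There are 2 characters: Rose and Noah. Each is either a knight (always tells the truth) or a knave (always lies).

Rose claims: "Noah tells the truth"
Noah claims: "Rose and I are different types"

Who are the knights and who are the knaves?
Rose is a knave.
Noah is a knave.

Verification:
- Rose (knave) says "Noah tells the truth" - this is FALSE (a lie) because Noah is a knave.
- Noah (knave) says "Rose and I are different types" - this is FALSE (a lie) because Noah is a knave and Rose is a knave.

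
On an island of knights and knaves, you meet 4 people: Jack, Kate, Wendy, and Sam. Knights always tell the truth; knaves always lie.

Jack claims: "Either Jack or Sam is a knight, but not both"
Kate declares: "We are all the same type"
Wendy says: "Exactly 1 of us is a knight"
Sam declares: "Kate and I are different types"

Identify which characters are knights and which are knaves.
Jack is a knave.
Kate is a knave.
Wendy is a knight.
Sam is a knave.

Verification:
- Jack (knave) says "Either Jack or Sam is a knight, but not both" - this is FALSE (a lie) because Jack is a knave and Sam is a knave.
- Kate (knave) says "We are all the same type" - this is FALSE (a lie) because Wendy is a knight and Jack, Kate, and Sam are knaves.
- Wendy (knight) says "Exactly 1 of us is a knight" - this is TRUE because there are 1 knights.
- Sam (knave) says "Kate and I are different types" - this is FALSE (a lie) because Sam is a knave and Kate is a knave.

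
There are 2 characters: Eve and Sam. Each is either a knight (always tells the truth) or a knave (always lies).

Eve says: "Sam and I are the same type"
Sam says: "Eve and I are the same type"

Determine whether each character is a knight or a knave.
Eve is a knight.
Sam is a knight.

Verification:
- Eve (knight) says "Sam and I are the same type" - this is TRUE because Eve is a knight and Sam is a knight.
- Sam (knight) says "Eve and I are the same type" - this is TRUE because Sam is a knight and Eve is a knight.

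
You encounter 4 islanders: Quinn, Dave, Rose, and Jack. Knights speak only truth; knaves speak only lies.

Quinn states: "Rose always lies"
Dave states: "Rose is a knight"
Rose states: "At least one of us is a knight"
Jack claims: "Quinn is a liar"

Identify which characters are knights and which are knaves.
Quinn is a knave.
Dave is a knight.
Rose is a knight.
Jack is a knight.

Verification:
- Quinn (knave) says "Rose always lies" - this is FALSE (a lie) because Rose is a knight.
- Dave (knight) says "Rose is a knight" - this is TRUE because Rose is a knight.
- Rose (knight) says "At least one of us is a knight" - this is TRUE because Dave, Rose, and Jack are knights.
- Jack (knight) says "Quinn is a liar" - this is TRUE because Quinn is a knave.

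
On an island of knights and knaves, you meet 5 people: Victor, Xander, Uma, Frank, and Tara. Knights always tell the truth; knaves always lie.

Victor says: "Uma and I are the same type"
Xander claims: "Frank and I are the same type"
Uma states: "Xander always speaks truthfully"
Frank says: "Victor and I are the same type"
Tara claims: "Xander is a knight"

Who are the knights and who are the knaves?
Victor is a knight.
Xander is a knight.
Uma is a knight.
Frank is a knight.
Tara is a knight.

Verification:
- Victor (knight) says "Uma and I are the same type" - this is TRUE because Victor is a knight and Uma is a knight.
- Xander (knight) says "Frank and I are the same type" - this is TRUE because Xander is a knight and Frank is a knight.
- Uma (knight) says "Xander always speaks truthfully" - this is TRUE because Xander is a knight.
- Frank (knight) says "Victor and I are the same type" - this is TRUE because Frank is a knight and Victor is a knight.
- Tara (knight) says "Xander is a knight" - this is TRUE because Xander is a knight.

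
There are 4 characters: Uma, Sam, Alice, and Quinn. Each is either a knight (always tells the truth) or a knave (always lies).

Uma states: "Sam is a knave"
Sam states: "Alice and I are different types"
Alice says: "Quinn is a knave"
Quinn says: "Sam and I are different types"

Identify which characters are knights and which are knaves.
Uma is a knight.
Sam is a knave.
Alice is a knave.
Quinn is a knight.

Verification:
- Uma (knight) says "Sam is a knave" - this is TRUE because Sam is a knave.
- Sam (knave) says "Alice and I are different types" - this is FALSE (a lie) because Sam is a knave and Alice is a knave.
- Alice (knave) says "Quinn is a knave" - this is FALSE (a lie) because Quinn is a knight.
- Quinn (knight) says "Sam and I are different types" - this is TRUE because Quinn is a knight and Sam is a knave.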